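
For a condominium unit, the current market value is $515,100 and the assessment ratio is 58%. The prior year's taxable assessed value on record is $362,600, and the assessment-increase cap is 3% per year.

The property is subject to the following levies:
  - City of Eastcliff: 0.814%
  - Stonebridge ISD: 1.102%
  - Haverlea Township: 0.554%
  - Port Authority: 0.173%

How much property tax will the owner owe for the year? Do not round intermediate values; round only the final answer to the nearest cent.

$7,896.17

Uncapped assessed value = $515,100 × 0.58 = $298,758
Cap limit = $362,600 × 1.03 = $373,478
Taxable assessed value = min($298,758, $373,478) = $298,758 (cap does not bind)
City of Eastcliff: $298,758 × 0.00814 = $2,431.89012
Stonebridge ISD: $298,758 × 0.01102 = $3,292.31316
Haverlea Township: $298,758 × 0.00554 = $1,655.11932
Port Authority: $298,758 × 0.00173 = $516.85134
Total = $7,896.17394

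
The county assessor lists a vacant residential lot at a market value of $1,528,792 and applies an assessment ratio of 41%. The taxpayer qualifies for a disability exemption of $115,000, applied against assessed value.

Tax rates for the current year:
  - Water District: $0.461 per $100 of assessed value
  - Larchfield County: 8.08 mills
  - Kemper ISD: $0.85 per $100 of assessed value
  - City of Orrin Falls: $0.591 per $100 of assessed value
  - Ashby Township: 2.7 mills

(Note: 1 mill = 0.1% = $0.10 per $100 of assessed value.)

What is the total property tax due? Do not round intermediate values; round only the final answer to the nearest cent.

$15,251.78

Assessed value = $1,528,792 × 0.41 = $626,804.72
Taxable value = $626,804.72 − $115,000 = $511,804.72
Water District: $511,804.72 × 0.00461 = $2,359.4197592
Larchfield County: $511,804.72 × 0.00808 = $4,135.3821376
Kemper ISD: $511,804.72 × 0.0085 = $4,350.34012
City of Orrin Falls: $511,804.72 × 0.00591 = $3,024.7658952
Ashby Township: $511,804.72 × 0.0027 = $1,381.872744
Total = $15,251.780656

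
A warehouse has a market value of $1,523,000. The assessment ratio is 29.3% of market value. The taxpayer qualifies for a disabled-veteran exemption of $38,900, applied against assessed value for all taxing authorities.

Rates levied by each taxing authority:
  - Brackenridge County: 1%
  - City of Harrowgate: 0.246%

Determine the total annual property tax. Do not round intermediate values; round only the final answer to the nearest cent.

Assessed value = $1,523,000 × 0.293 = $446,239
Taxable value = $446,239 − $38,900 = $407,339
Brackenridge County: $407,339 × 0.01 = $4,073.39
City of Harrowgate: $407,339 × 0.00246 = $1,002.05394
Total = $4,073.39 + $1,002.05394 = $5,075.44394

$5,075.44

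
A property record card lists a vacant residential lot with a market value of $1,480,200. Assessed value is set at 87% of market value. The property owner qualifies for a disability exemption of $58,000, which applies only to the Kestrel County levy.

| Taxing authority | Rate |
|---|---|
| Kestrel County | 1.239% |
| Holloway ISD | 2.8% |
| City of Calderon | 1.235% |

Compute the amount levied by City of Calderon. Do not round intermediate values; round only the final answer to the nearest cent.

$15,904.01

Assessed value = $1,480,200 × 0.87 = $1,287,774
City of Calderon taxable value = $1,287,774 (exemption does not apply)
City of Calderon levy = $1,287,774 × 0.01235 = $15,904.0089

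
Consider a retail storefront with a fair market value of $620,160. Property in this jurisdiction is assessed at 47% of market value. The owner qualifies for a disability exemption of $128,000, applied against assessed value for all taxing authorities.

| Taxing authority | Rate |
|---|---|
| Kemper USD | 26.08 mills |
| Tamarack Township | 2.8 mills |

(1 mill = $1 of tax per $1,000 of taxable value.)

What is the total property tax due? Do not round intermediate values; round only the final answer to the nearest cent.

$4,721.16

Assessed value = $620,160 × 0.47 = $291,475.2
Taxable value = $291,475.2 − $128,000 = $163,475.2
Kemper USD: $163,475.2 × 0.02608 = $4,263.433216
Tamarack Township: $163,475.2 × 0.0028 = $457.73056
Total = $4,263.433216 + $457.73056 = $4,721.163776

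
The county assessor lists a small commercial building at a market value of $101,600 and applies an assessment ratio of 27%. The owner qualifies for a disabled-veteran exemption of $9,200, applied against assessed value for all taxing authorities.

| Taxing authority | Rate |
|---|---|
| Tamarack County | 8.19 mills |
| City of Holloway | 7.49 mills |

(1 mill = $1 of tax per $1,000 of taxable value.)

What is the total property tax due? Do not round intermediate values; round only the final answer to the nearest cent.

$285.88

Assessed value = $101,600 × 0.27 = $27,432
Taxable value = $27,432 − $9,200 = $18,232
Tamarack County: $18,232 × 0.00819 = $149.32008
City of Holloway: $18,232 × 0.00749 = $136.55768
Total = $149.32008 + $136.55768 = $285.87776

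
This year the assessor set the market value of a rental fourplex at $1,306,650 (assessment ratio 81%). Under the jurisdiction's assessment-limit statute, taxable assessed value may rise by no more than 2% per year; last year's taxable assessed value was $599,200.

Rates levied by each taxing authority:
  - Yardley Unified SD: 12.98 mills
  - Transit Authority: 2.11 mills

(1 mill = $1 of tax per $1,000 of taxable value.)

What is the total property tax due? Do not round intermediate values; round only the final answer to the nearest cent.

$9,222.77

Uncapped assessed value = $1,306,650 × 0.81 = $1,058,386.5
Cap limit = $599,200 × 1.02 = $611,184
Taxable assessed value = min($1,058,386.5, $611,184) = $611,184 (cap binds)
Yardley Unified SD: $611,184 × 0.01298 = $7,933.16832
Transit Authority: $611,184 × 0.00211 = $1,289.59824
Total = $9,222.76656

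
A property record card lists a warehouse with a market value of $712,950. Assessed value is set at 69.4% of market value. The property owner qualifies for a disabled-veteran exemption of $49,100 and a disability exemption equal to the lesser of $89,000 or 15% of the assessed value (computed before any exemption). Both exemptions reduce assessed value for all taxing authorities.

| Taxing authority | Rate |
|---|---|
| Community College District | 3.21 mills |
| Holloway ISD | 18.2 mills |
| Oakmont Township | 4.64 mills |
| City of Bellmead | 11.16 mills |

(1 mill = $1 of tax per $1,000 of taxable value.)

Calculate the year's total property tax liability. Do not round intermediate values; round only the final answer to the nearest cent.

Assessed value = $712,950 × 0.694 = $494,787.3
Disability exemption = min($89,000, 15% × $494,787.3) = min($89,000, $74,218.095) = $74,218.095 (percentage binds)
Taxable value = $494,787.3 − $49,100 − $74,218.095 = $371,469.205
Community College District: $371,469.205 × 0.00321 = $1,192.41614805
Holloway ISD: $371,469.205 × 0.0182 = $6,760.739531
Oakmont Township: $371,469.205 × 0.00464 = $1,723.6171112
City of Bellmead: $371,469.205 × 0.01116 = $4,145.5963278
Total = $13,822.36911805

$13,822.37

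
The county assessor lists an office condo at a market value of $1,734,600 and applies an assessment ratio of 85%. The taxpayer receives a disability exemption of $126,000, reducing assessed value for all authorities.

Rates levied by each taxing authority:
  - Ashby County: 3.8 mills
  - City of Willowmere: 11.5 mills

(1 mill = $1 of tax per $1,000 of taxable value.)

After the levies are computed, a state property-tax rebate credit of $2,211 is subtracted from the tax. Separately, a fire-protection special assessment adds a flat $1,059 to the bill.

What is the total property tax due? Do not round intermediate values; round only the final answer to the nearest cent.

$19,478.67

Assessed value = $1,734,600 × 0.85 = $1,474,410
Taxable value = $1,474,410 − $126,000 = $1,348,410
Ashby County: $1,348,410 × 0.0038 = $5,123.958
City of Willowmere: $1,348,410 × 0.0115 = $15,506.715
Levies subtotal = $20,630.673
After credit = $20,630.673 − $2,211 = $18,419.673
Total = $18,419.673 + $1,059 = $19,478.673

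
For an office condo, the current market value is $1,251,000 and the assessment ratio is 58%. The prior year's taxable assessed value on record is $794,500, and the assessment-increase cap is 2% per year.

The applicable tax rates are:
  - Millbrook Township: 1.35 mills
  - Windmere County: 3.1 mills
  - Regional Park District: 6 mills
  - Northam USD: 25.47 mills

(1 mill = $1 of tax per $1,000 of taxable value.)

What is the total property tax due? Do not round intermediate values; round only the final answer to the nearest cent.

$26,062.83

Uncapped assessed value = $1,251,000 × 0.58 = $725,580
Cap limit = $794,500 × 1.02 = $810,390
Taxable assessed value = min($725,580, $810,390) = $725,580 (cap does not bind)
Millbrook Township: $725,580 × 0.00135 = $979.533
Windmere County: $725,580 × 0.0031 = $2,249.298
Regional Park District: $725,580 × 0.006 = $4,353.48
Northam USD: $725,580 × 0.02547 = $18,480.5226
Total = $26,062.8336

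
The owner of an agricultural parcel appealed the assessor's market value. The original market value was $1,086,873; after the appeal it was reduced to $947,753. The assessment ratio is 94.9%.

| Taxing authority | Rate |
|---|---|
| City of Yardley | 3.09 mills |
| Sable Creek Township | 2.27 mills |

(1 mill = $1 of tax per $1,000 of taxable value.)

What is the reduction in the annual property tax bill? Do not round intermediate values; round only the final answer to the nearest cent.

Old assessed value = $1,086,873 × 0.949 = $1,031,442.477
New assessed value = $947,753 × 0.949 = $899,417.597
Combined rate = 0.00309 + 0.00227 = 0.00536
Old tax = $1,031,442.477 × 0.00536 = $5,528.53167672
New tax = $899,417.597 × 0.00536 = $4,820.87831992
Reduction = $5,528.53167672 − $4,820.87831992 = $707.6533568

$707.65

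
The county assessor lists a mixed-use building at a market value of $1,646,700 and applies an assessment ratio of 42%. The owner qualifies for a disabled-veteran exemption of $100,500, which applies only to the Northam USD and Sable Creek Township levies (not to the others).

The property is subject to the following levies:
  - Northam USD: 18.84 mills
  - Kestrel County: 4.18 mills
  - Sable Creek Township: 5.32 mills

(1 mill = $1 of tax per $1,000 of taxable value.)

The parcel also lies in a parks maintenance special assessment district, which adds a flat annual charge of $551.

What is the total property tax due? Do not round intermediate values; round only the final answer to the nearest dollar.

Assessed value = $1,646,700 × 0.42 = $691,614
Northam USD: ($691,614 − $100,500) × 0.01884 = $591,114 × 0.01884 = $11,136.58776
Kestrel County: $691,614 × 0.00418 = $2,890.94652
Sable Creek Township: ($691,614 − $100,500) × 0.00532 = $591,114 × 0.00532 = $3,144.72648
Levies subtotal = $17,172.26076
Total = $17,172.26076 + $551 = $17,723.26076

$17,723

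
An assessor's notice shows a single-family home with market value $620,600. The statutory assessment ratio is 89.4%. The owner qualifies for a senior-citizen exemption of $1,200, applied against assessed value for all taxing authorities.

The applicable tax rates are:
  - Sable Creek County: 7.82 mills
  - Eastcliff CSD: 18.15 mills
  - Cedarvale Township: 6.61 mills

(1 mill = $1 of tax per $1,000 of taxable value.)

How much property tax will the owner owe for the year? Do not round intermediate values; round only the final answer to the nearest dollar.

$18,037

Assessed value = $620,600 × 0.894 = $554,816.4
Taxable value = $554,816.4 − $1,200 = $553,616.4
Sable Creek County: $553,616.4 × 0.00782 = $4,329.280248
Eastcliff CSD: $553,616.4 × 0.01815 = $10,048.13766
Cedarvale Township: $553,616.4 × 0.00661 = $3,659.404404
Total = $4,329.280248 + $10,048.13766 + $3,659.404404 = $18,036.822312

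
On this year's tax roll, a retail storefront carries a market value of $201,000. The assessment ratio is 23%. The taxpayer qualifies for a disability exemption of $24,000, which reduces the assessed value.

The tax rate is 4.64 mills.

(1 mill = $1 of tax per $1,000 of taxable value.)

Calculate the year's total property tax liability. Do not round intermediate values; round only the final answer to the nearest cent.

Assessed value = $201,000 × 0.23 = $46,230
Taxable value = $46,230 − $24,000 = $22,230
Tax = $22,230 × 0.00464 = $103.1472

$103.15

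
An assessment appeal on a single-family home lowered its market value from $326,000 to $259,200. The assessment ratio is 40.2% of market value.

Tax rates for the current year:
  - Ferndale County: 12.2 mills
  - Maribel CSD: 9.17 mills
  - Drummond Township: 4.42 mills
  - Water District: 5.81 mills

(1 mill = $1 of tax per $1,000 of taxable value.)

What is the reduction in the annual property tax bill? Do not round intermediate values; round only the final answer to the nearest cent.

$848.57

Old assessed value = $326,000 × 0.402 = $131,052
New assessed value = $259,200 × 0.402 = $104,198.4
Combined rate = 0.0122 + 0.00917 + 0.00442 + 0.00581 = 0.0316
Old tax = $131,052 × 0.0316 = $4,141.2432
New tax = $104,198.4 × 0.0316 = $3,292.66944
Reduction = $4,141.2432 − $3,292.66944 = $848.57376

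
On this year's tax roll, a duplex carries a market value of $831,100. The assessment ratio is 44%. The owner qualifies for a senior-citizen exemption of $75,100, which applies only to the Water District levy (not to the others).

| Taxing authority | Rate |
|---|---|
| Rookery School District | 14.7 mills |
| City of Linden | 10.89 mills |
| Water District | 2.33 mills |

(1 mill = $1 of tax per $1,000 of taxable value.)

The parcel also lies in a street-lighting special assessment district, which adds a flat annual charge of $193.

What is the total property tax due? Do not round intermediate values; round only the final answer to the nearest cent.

Assessed value = $831,100 × 0.44 = $365,684
Rookery School District: $365,684 × 0.0147 = $5,375.5548
City of Linden: $365,684 × 0.01089 = $3,982.29876
Water District: ($365,684 − $75,100) × 0.00233 = $290,584 × 0.00233 = $677.06072
Levies subtotal = $10,034.91428
Total = $10,034.91428 + $193 = $10,227.91428

$10,227.91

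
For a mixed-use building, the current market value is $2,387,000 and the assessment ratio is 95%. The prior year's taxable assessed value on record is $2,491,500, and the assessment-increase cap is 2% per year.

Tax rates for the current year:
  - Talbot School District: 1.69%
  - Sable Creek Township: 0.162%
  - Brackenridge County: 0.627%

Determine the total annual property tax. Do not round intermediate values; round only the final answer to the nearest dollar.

Uncapped assessed value = $2,387,000 × 0.95 = $2,267,650
Cap limit = $2,491,500 × 1.02 = $2,541,330
Taxable assessed value = min($2,267,650, $2,541,330) = $2,267,650 (cap does not bind)
Talbot School District: $2,267,650 × 0.0169 = $38,323.285
Sable Creek Township: $2,267,650 × 0.00162 = $3,673.593
Brackenridge County: $2,267,650 × 0.00627 = $14,218.1655
Total = $56,215.0435

$56,215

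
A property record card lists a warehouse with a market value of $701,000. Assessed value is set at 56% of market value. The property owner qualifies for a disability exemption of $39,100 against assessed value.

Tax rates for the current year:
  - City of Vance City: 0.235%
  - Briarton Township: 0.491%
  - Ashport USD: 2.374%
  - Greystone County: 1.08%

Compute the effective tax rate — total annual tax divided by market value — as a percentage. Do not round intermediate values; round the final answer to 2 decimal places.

Assessed value = $701,000 × 0.56 = $392,560
Taxable value = $392,560 − $39,100 = $353,460
City of Vance City: $353,460 × 0.00235 = $830.631
Briarton Township: $353,460 × 0.00491 = $1,735.4886
Ashport USD: $353,460 × 0.02374 = $8,391.1404
Greystone County: $353,460 × 0.0108 = $3,817.368
Total tax = $14,774.628
Effective rate = $14,774.628 ÷ $701,000 = 2.11% of market value

2.11%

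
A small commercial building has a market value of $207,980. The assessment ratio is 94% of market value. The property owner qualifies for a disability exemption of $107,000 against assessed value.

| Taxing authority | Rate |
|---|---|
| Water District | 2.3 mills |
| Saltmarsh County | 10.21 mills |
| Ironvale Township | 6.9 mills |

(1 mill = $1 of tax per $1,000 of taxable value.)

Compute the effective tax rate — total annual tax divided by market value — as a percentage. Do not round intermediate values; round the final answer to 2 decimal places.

0.83%

Assessed value = $207,980 × 0.94 = $195,501.2
Taxable value = $195,501.2 − $107,000 = $88,501.2
Water District: $88,501.2 × 0.0023 = $203.55276
Saltmarsh County: $88,501.2 × 0.01021 = $903.597252
Ironvale Township: $88,501.2 × 0.0069 = $610.65828
Total tax = $1,717.808292
Effective rate = $1,717.808292 ÷ $207,980 = 0.83% of market value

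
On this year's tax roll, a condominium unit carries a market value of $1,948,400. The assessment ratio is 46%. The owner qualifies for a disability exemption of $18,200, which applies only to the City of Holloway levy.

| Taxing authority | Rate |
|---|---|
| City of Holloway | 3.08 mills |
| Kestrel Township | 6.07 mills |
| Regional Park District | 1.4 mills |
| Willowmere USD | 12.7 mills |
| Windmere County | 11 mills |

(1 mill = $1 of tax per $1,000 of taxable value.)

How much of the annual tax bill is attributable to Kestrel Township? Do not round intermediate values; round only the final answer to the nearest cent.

Assessed value = $1,948,400 × 0.46 = $896,264
Kestrel Township taxable value = $896,264 (exemption does not apply)
Kestrel Township levy = $896,264 × 0.00607 = $5,440.32248

$5,440.32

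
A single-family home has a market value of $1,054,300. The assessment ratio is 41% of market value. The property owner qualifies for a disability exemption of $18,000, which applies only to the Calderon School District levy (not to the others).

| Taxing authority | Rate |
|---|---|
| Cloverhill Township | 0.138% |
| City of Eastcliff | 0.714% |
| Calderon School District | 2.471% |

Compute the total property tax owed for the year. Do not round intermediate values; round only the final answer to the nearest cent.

$13,919.32

Assessed value = $1,054,300 × 0.41 = $432,263
Cloverhill Township: $432,263 × 0.00138 = $596.52294
City of Eastcliff: $432,263 × 0.00714 = $3,086.35782
Calderon School District: ($432,263 − $18,000) × 0.02471 = $414,263 × 0.02471 = $10,236.43873
Total = $13,919.31949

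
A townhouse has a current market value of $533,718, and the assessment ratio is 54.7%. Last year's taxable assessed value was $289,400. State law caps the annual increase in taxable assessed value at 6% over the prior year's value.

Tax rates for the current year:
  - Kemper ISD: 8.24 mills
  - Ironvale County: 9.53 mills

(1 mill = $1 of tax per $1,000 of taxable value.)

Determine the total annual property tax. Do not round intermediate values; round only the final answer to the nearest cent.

Uncapped assessed value = $533,718 × 0.547 = $291,943.746
Cap limit = $289,400 × 1.06 = $306,764
Taxable assessed value = min($291,943.746, $306,764) = $291,943.746 (cap does not bind)
Kemper ISD: $291,943.746 × 0.00824 = $2,405.61646704
Ironvale County: $291,943.746 × 0.00953 = $2,782.22389938
Total = $5,187.84036642

$5,187.84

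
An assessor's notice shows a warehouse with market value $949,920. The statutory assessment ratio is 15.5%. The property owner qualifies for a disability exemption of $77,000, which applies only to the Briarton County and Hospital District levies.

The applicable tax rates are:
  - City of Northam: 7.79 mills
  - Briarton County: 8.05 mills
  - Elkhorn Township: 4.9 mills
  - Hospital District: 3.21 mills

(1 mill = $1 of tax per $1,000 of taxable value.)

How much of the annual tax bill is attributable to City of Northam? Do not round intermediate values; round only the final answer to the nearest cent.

$1,146.98

Assessed value = $949,920 × 0.155 = $147,237.6
City of Northam taxable value = $147,237.6 (exemption does not apply)
City of Northam levy = $147,237.6 × 0.00779 = $1,146.980904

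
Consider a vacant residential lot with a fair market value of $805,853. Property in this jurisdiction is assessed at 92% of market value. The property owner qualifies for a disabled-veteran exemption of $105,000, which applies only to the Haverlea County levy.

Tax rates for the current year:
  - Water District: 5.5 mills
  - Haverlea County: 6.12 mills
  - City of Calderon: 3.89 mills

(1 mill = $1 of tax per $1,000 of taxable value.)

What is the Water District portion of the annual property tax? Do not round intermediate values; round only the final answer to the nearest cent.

$4,077.62

Assessed value = $805,853 × 0.92 = $741,384.76
Water District taxable value = $741,384.76 (exemption does not apply)
Water District levy = $741,384.76 × 0.0055 = $4,077.61618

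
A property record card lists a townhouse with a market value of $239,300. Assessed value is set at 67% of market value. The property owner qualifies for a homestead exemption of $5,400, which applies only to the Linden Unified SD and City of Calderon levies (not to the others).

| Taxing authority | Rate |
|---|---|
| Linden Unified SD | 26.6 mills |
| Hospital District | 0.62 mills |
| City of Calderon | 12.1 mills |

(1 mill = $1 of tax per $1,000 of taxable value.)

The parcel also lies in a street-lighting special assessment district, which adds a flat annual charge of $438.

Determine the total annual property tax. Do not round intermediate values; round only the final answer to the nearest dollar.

Assessed value = $239,300 × 0.67 = $160,331
Linden Unified SD: ($160,331 − $5,400) × 0.0266 = $154,931 × 0.0266 = $4,121.1646
Hospital District: $160,331 × 0.00062 = $99.40522
City of Calderon: ($160,331 − $5,400) × 0.0121 = $154,931 × 0.0121 = $1,874.6651
Levies subtotal = $6,095.23492
Total = $6,095.23492 + $438 = $6,533.23492

$6,533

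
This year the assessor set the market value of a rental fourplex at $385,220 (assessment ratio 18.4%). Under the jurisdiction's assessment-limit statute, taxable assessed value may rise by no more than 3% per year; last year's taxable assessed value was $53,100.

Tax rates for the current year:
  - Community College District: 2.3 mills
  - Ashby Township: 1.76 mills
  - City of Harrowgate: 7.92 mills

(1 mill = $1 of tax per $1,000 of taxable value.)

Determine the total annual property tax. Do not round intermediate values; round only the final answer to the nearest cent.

$655.22

Uncapped assessed value = $385,220 × 0.184 = $70,880.48
Cap limit = $53,100 × 1.03 = $54,693
Taxable assessed value = min($70,880.48, $54,693) = $54,693 (cap binds)
Community College District: $54,693 × 0.0023 = $125.7939
Ashby Township: $54,693 × 0.00176 = $96.25968
City of Harrowgate: $54,693 × 0.00792 = $433.16856
Total = $655.22214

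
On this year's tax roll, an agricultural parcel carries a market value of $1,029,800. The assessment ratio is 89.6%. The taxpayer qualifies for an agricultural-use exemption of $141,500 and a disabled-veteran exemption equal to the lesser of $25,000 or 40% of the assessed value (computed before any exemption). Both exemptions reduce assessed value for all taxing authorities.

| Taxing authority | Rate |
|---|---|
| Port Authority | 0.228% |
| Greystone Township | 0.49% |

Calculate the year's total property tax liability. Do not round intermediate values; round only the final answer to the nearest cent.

$5,429.52

Assessed value = $1,029,800 × 0.896 = $922,700.8
Disabled-veteran exemption = min($25,000, 40% × $922,700.8) = min($25,000, $369,080.32) = $25,000 (dollar cap binds)
Taxable value = $922,700.8 − $141,500 − $25,000 = $756,200.8
Port Authority: $756,200.8 × 0.00228 = $1,724.137824
Greystone Township: $756,200.8 × 0.0049 = $3,705.38392
Total = $5,429.521744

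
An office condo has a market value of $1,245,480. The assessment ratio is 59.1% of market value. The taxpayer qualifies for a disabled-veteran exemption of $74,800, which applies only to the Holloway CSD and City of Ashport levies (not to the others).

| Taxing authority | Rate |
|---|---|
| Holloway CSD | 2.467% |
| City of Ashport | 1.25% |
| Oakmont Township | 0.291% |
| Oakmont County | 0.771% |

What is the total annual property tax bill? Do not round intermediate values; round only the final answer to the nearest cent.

Assessed value = $1,245,480 × 0.591 = $736,078.68
Holloway CSD: ($736,078.68 − $74,800) × 0.02467 = $661,278.68 × 0.02467 = $16,313.7450356
City of Ashport: ($736,078.68 − $74,800) × 0.0125 = $661,278.68 × 0.0125 = $8,265.9835
Oakmont Township: $736,078.68 × 0.00291 = $2,141.9889588
Oakmont County: $736,078.68 × 0.00771 = $5,675.1666228
Total = $32,396.8841172

$32,396.88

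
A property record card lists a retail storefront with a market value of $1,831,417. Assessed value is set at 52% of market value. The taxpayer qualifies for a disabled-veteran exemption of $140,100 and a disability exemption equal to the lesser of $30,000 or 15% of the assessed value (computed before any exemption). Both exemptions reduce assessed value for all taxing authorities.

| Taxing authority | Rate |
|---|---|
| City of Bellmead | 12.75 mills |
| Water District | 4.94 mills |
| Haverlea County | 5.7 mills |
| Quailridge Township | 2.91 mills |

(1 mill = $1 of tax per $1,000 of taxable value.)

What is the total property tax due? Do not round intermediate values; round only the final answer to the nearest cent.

Assessed value = $1,831,417 × 0.52 = $952,336.84
Disability exemption = min($30,000, 15% × $952,336.84) = min($30,000, $142,850.526) = $30,000 (dollar cap binds)
Taxable value = $952,336.84 − $140,100 − $30,000 = $782,236.84
City of Bellmead: $782,236.84 × 0.01275 = $9,973.51971
Water District: $782,236.84 × 0.00494 = $3,864.2499896
Haverlea County: $782,236.84 × 0.0057 = $4,458.749988
Quailridge Township: $782,236.84 × 0.00291 = $2,276.3092044
Total = $20,572.828892

$20,572.83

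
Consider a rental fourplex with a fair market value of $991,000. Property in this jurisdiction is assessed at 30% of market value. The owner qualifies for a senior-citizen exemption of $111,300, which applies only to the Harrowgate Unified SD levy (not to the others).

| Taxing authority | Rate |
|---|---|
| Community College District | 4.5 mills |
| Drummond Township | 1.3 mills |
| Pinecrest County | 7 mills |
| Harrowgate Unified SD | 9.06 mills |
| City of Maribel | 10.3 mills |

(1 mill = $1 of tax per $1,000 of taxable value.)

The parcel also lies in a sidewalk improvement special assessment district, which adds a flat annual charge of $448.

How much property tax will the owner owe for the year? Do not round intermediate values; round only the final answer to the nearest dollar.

$9,001

Assessed value = $991,000 × 0.3 = $297,300
Community College District: $297,300 × 0.0045 = $1,337.85
Drummond Township: $297,300 × 0.0013 = $386.49
Pinecrest County: $297,300 × 0.007 = $2,081.1
Harrowgate Unified SD: ($297,300 − $111,300) × 0.00906 = $186,000 × 0.00906 = $1,685.16
City of Maribel: $297,300 × 0.0103 = $3,062.19
Levies subtotal = $8,552.79
Total = $8,552.79 + $448 = $9,000.79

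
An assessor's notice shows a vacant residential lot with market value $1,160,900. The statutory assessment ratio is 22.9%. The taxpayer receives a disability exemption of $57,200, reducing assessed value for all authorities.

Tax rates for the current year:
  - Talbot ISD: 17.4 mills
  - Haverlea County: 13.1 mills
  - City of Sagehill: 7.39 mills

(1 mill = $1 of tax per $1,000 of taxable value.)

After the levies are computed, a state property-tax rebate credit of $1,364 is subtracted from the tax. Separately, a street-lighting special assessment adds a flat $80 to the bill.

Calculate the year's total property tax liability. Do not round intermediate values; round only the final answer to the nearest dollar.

Assessed value = $1,160,900 × 0.229 = $265,846.1
Taxable value = $265,846.1 − $57,200 = $208,646.1
Talbot ISD: $208,646.1 × 0.0174 = $3,630.44214
Haverlea County: $208,646.1 × 0.0131 = $2,733.26391
City of Sagehill: $208,646.1 × 0.00739 = $1,541.894679
Levies subtotal = $7,905.600729
After credit = $7,905.600729 − $1,364 = $6,541.600729
Total = $6,541.600729 + $80 = $6,621.600729

$6,622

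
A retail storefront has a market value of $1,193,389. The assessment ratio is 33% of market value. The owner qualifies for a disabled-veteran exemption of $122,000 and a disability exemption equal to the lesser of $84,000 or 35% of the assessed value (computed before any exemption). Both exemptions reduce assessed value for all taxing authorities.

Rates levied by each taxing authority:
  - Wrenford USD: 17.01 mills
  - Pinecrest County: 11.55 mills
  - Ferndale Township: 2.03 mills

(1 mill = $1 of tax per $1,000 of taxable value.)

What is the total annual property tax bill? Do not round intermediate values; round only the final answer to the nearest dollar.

Assessed value = $1,193,389 × 0.33 = $393,818.37
Disability exemption = min($84,000, 35% × $393,818.37) = min($84,000, $137,836.4295) = $84,000 (dollar cap binds)
Taxable value = $393,818.37 − $122,000 − $84,000 = $187,818.37
Wrenford USD: $187,818.37 × 0.01701 = $3,194.7904737
Pinecrest County: $187,818.37 × 0.01155 = $2,169.3021735
Ferndale Township: $187,818.37 × 0.00203 = $381.2712911
Total = $5,745.3639383

$5,745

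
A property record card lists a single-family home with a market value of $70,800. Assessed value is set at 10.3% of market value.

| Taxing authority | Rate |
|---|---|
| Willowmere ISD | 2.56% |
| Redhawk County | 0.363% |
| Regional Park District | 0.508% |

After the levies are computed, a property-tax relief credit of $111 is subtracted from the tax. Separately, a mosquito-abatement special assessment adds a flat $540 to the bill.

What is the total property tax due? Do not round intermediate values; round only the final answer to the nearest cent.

$679.20

Assessed value = $70,800 × 0.103 = $7,292.4
Willowmere ISD: $7,292.4 × 0.0256 = $186.68544
Redhawk County: $7,292.4 × 0.00363 = $26.471412
Regional Park District: $7,292.4 × 0.00508 = $37.045392
Levies subtotal = $250.202244
After credit = $250.202244 − $111 = $139.202244
Total = $139.202244 + $540 = $679.202244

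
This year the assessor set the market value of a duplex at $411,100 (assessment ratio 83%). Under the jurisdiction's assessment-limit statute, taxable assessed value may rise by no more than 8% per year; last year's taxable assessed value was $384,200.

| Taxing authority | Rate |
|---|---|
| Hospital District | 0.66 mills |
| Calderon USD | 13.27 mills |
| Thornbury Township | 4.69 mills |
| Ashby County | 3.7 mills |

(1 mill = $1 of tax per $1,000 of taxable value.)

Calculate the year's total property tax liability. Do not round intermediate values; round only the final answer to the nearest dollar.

$7,616

Uncapped assessed value = $411,100 × 0.83 = $341,213
Cap limit = $384,200 × 1.08 = $414,936
Taxable assessed value = min($341,213, $414,936) = $341,213 (cap does not bind)
Hospital District: $341,213 × 0.00066 = $225.20058
Calderon USD: $341,213 × 0.01327 = $4,527.89651
Thornbury Township: $341,213 × 0.00469 = $1,600.28897
Ashby County: $341,213 × 0.0037 = $1,262.4881
Total = $7,615.87416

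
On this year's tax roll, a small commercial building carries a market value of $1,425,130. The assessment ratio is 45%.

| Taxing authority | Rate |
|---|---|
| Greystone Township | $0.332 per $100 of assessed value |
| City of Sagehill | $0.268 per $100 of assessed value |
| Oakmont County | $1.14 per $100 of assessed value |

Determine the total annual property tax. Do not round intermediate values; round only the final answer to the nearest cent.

Assessed value = $1,425,130 × 0.45 = $641,308.5
Greystone Township: $641,308.5 × 0.00332 = $2,129.14422
City of Sagehill: $641,308.5 × 0.00268 = $1,718.70678
Oakmont County: $641,308.5 × 0.0114 = $7,310.9169
Total = $2,129.14422 + $1,718.70678 + $7,310.9169 = $11,158.7679

$11,158.77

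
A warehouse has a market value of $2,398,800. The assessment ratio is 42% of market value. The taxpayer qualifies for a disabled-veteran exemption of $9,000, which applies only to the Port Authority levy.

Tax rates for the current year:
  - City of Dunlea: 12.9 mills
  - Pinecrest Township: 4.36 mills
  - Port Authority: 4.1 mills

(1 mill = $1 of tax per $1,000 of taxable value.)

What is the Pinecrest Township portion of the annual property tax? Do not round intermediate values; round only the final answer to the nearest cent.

Assessed value = $2,398,800 × 0.42 = $1,007,496
Pinecrest Township taxable value = $1,007,496 (exemption does not apply)
Pinecrest Township levy = $1,007,496 × 0.00436 = $4,392.68256

$4,392.68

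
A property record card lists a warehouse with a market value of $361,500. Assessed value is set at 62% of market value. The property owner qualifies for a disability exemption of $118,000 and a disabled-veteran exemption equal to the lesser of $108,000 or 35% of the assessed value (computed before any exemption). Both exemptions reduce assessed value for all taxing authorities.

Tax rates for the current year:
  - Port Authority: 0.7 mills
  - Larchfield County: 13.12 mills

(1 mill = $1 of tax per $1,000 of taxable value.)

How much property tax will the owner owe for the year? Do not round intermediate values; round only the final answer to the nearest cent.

Assessed value = $361,500 × 0.62 = $224,130
Disabled-veteran exemption = min($108,000, 35% × $224,130) = min($108,000, $78,445.5) = $78,445.5 (percentage binds)
Taxable value = $224,130 − $118,000 − $78,445.5 = $27,684.5
Port Authority: $27,684.5 × 0.0007 = $19.37915
Larchfield County: $27,684.5 × 0.01312 = $363.22064
Total = $382.59979

$382.60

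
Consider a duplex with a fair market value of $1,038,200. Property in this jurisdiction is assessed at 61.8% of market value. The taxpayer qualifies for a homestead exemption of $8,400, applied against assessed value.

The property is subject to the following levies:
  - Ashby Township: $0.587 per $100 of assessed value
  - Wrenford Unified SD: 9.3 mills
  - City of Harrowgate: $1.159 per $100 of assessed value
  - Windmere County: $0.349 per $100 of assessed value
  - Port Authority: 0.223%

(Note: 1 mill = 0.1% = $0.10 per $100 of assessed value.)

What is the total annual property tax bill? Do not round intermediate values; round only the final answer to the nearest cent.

Assessed value = $1,038,200 × 0.618 = $641,607.6
Taxable value = $641,607.6 − $8,400 = $633,207.6
Ashby Township: $633,207.6 × 0.00587 = $3,716.928612
Wrenford Unified SD: $633,207.6 × 0.0093 = $5,888.83068
City of Harrowgate: $633,207.6 × 0.01159 = $7,338.876084
Windmere County: $633,207.6 × 0.00349 = $2,209.894524
Port Authority: $633,207.6 × 0.00223 = $1,412.052948
Total = $20,566.582848

$20,566.58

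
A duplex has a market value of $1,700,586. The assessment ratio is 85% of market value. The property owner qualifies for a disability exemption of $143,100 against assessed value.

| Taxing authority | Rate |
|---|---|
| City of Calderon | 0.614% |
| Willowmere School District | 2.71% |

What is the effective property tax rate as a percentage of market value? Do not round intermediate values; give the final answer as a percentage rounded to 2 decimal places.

2.55%

Assessed value = $1,700,586 × 0.85 = $1,445,498.1
Taxable value = $1,445,498.1 − $143,100 = $1,302,398.1
City of Calderon: $1,302,398.1 × 0.00614 = $7,996.724334
Willowmere School District: $1,302,398.1 × 0.0271 = $35,294.98851
Total tax = $43,291.712844
Effective rate = $43,291.712844 ÷ $1,700,586 = 2.55% of market value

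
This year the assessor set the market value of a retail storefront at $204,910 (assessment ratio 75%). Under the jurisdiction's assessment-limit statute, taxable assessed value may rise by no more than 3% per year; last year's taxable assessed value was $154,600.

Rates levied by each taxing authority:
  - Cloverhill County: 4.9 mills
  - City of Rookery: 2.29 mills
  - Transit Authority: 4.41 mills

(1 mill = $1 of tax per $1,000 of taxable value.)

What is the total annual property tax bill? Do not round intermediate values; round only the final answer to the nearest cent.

Uncapped assessed value = $204,910 × 0.75 = $153,682.5
Cap limit = $154,600 × 1.03 = $159,238
Taxable assessed value = min($153,682.5, $159,238) = $153,682.5 (cap does not bind)
Cloverhill County: $153,682.5 × 0.0049 = $753.04425
City of Rookery: $153,682.5 × 0.00229 = $351.932925
Transit Authority: $153,682.5 × 0.00441 = $677.739825
Total = $1,782.717

$1,782.72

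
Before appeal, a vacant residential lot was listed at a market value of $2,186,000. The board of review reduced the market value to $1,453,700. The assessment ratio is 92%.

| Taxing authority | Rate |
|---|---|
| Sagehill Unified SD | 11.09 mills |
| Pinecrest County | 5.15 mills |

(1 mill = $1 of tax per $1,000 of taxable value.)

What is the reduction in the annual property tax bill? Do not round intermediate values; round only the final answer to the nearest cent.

$10,941.15

Old assessed value = $2,186,000 × 0.92 = $2,011,120
New assessed value = $1,453,700 × 0.92 = $1,337,404
Combined rate = 0.01109 + 0.00515 = 0.01624
Old tax = $2,011,120 × 0.01624 = $32,660.5888
New tax = $1,337,404 × 0.01624 = $21,719.44096
Reduction = $32,660.5888 − $21,719.44096 = $10,941.14784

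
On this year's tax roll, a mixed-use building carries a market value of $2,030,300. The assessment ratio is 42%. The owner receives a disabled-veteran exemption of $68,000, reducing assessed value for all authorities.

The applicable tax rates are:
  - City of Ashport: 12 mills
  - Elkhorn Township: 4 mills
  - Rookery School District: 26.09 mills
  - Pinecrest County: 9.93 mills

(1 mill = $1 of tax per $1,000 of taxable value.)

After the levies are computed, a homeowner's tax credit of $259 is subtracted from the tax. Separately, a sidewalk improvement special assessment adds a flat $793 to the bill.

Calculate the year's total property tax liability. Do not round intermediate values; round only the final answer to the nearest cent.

$41,355.45

Assessed value = $2,030,300 × 0.42 = $852,726
Taxable value = $852,726 − $68,000 = $784,726
City of Ashport: $784,726 × 0.012 = $9,416.712
Elkhorn Township: $784,726 × 0.004 = $3,138.904
Rookery School District: $784,726 × 0.02609 = $20,473.50134
Pinecrest County: $784,726 × 0.00993 = $7,792.32918
Levies subtotal = $40,821.44652
After credit = $40,821.44652 − $259 = $40,562.44652
Total = $40,562.44652 + $793 = $41,355.44652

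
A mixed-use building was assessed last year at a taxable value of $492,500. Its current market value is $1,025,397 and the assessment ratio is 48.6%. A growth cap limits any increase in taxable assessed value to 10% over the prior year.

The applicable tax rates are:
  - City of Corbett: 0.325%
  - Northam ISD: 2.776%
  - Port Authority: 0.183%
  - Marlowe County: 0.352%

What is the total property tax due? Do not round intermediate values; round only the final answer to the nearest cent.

Uncapped assessed value = $1,025,397 × 0.486 = $498,342.942
Cap limit = $492,500 × 1.1 = $541,750
Taxable assessed value = min($498,342.942, $541,750) = $498,342.942 (cap does not bind)
City of Corbett: $498,342.942 × 0.00325 = $1,619.6145615
Northam ISD: $498,342.942 × 0.02776 = $13,834.00006992
Port Authority: $498,342.942 × 0.00183 = $911.96758386
Marlowe County: $498,342.942 × 0.00352 = $1,754.16715584
Total = $18,119.74937112

$18,119.75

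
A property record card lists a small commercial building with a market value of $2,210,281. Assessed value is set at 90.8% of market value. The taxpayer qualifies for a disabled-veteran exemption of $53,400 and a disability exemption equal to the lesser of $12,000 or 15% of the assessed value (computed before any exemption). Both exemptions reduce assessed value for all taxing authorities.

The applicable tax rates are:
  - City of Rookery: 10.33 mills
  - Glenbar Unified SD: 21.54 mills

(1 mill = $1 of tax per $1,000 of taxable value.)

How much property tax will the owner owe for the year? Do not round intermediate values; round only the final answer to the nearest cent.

$61,876.73

Assessed value = $2,210,281 × 0.908 = $2,006,935.148
Disability exemption = min($12,000, 15% × $2,006,935.148) = min($12,000, $301,040.2722) = $12,000 (dollar cap binds)
Taxable value = $2,006,935.148 − $53,400 − $12,000 = $1,941,535.148
City of Rookery: $1,941,535.148 × 0.01033 = $20,056.05807884
Glenbar Unified SD: $1,941,535.148 × 0.02154 = $41,820.66708792
Total = $61,876.72516676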